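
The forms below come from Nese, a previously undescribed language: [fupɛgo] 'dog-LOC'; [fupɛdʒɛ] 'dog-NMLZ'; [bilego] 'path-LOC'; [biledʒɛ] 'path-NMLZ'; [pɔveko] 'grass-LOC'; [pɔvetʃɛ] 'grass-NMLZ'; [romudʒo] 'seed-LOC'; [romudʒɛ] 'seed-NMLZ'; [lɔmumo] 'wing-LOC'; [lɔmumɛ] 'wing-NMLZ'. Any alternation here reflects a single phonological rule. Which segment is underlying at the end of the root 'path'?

/g/

In [bilego] and [biledʒɛ] the final segment of 'path' alternates: [g] ~ [dʒ].
But 'seed' keeps [dʒ] in both environments ([romudʒo], [romudʒɛ]), so there is no rule changing /dʒ/ to [g] before the LOC suffix.
The alternation reflects palatalization before a front vowel: /k/ and /g/ become palato-alveolar [tʃ] and [dʒ] before a front vowel. /g/ is underlying.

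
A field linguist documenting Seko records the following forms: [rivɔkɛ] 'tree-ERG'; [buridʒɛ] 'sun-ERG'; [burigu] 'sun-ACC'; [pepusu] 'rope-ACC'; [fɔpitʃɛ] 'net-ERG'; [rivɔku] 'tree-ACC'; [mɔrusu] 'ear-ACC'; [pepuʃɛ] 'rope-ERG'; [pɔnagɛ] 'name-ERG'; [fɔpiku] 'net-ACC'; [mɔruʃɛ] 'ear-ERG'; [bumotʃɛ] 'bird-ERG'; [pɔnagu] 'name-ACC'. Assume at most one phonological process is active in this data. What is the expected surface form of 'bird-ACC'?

The stem for 'net' ends in [k] in [fɔpiku] but [tʃ] in [fɔpitʃɛ].
If /k/ were underlying and a rule turned it into [tʃ] before the ERG suffix, 'tree' would also alternate; but it has [k] in both [rivɔku] and [rivɔkɛ].
The underlying segment must be /tʃ/; palato-alveolar /tʃ/, /dʒ/ and /ʃ/ become [k], [g] and [s] when no front vowel follows, yielding [k] there.
The one attested form of 'bird', [bumotʃɛ], shows underlying /bumotʃ/. Applying the same rule when no front vowel follows gives [bumoku].

[bumoku]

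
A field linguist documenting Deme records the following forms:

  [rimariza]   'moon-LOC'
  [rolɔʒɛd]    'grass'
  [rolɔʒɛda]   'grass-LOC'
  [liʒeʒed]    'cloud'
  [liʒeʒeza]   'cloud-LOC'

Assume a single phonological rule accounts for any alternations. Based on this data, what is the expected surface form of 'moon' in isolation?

In [liʒeʒed] and [liʒeʒeza] the final segment of 'cloud' alternates: [d] ~ [z].
But 'grass' keeps [d] in both environments ([rolɔʒɛd], [rolɔʒɛda]), so there is no rule changing /d/ to [z] before the LOC suffix.
The underlying segment must be /z/; voiced fricatives become stops word-finally, yielding [d] there.
From [rimariza] the stem 'moon' is /rimariz/; word-finally this yields [rimarid].

[rimarid]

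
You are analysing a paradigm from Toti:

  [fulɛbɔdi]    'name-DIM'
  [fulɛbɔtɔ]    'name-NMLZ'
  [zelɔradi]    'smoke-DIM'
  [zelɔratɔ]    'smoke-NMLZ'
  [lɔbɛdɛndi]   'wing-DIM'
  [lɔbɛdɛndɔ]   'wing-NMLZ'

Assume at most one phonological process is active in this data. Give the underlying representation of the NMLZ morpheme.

The NMLZ morpheme has two allomorphs, [-dɔ] and [-tɔ].
The DIM suffix, which begins with [d], is invariant after every stem; so [d] is not altered by any rule here.
The NMLZ suffix is therefore /-tɔ/ underlyingly, with post-nasal voicing: voiceless stops become voiced after a nasal.

/-tɔ/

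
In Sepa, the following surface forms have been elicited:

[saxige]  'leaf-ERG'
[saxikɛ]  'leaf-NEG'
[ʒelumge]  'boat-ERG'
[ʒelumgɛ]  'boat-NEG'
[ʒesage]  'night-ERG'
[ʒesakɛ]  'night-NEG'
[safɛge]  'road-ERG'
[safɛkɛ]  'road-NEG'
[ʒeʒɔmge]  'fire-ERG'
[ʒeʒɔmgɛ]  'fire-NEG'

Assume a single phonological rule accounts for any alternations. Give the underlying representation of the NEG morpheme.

/-kɛ/

The NEG morpheme has two allomorphs, [-gɛ] and [-kɛ].
By contrast the ERG suffix keeps its initial [g] throughout — that segment must be underlying.
The NEG suffix is therefore /-kɛ/ underlyingly, with post-nasal voicing: voiceless stops become voiced after a nasal.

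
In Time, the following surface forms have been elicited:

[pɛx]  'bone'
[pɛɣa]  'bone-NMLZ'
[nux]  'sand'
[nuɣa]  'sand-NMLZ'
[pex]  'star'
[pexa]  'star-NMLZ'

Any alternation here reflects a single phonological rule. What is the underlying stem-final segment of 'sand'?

/ɣ/

The root 'sand' surfaces as [nux] and [nuɣa], with a stem-final [x] ~ [ɣ] alternation.
The stem 'star' ([pex], [pexa]) shows [x] unchanged in both environments, so [x] cannot be basic with [ɣ] derived before the NMLZ suffix.
So /ɣ/ is underlying, and a rule of word-final obstruent devoicing — voiced obstruents become voiceless word-finally — gives [x].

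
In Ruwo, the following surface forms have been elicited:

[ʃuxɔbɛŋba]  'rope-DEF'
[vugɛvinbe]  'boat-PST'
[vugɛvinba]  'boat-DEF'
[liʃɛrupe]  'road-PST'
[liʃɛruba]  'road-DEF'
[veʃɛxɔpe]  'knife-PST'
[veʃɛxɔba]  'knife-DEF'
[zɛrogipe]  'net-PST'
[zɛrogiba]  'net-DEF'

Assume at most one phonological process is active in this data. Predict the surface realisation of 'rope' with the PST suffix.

The PST suffix surfaces as [-be] and [-pe], depending on the final segment of the stem.
By contrast the DEF suffix keeps its initial [b] throughout — that segment must be underlying.
The PST suffix is therefore /-pe/ underlyingly, with post-nasal voicing: voiceless stops become voiced after a nasal.
After 'rope', which ends in a nasal, the suffix surfaces as [-be], giving [ʃuxɔbɛŋbe].

[ʃuxɔbɛŋbe]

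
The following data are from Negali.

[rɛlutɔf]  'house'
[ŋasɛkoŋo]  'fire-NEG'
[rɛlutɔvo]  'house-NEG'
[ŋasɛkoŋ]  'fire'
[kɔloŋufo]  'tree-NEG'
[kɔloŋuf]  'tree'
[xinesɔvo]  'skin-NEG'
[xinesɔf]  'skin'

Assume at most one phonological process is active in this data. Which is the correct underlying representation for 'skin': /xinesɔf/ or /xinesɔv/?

/xinesɔv/

The root 'skin' surfaces as [xinesɔvo] and [xinesɔf], with a stem-final [v] ~ [f] alternation.
The stem 'tree' ([kɔloŋufo], [kɔloŋuf]) shows [f] unchanged in both environments, so [f] cannot be basic with [v] derived before the NEG suffix.
So /v/ is underlying, and a rule of word-final obstruent devoicing — voiced obstruents become voiceless word-finally — gives [f].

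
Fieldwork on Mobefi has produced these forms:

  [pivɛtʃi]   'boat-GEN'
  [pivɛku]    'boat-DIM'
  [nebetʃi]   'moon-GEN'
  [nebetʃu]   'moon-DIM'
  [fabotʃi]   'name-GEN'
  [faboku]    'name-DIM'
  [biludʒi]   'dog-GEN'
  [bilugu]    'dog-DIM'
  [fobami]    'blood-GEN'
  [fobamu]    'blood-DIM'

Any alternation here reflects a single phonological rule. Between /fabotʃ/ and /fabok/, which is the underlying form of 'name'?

'name' shows [tʃ] ~ [k] at the end of the stem ([fabotʃi] vs [faboku]).
Compare 'moon', with invariant [tʃ] in [nebetʃi] and [nebetʃu]: an analysis with underlying /tʃ/ and a rule producing [k] before the DIM suffix would wrongly predict alternation here too.
The underlying segment must be /k/; /k/ and /g/ become palato-alveolar [tʃ] and [dʒ] before a front vowel, yielding [tʃ] there.

/fabok/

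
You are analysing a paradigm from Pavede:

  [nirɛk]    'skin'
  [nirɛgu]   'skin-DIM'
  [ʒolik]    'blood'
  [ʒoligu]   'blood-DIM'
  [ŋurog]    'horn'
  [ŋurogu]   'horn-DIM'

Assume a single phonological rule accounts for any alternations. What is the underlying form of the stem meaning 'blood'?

/ʒolik/

The root 'blood' surfaces as [ʒolik] and [ʒoligu], with a stem-final [k] ~ [g] alternation.
The stem 'horn' ([ŋurog], [ŋurogu]) shows [g] unchanged in both environments, so [g] cannot be basic with [k] derived in isolation.
The underlying segment must be /k/; voiceless stops become voiced between vowels, yielding [g] there.
The underlying form of 'blood' is therefore /ʒolik/.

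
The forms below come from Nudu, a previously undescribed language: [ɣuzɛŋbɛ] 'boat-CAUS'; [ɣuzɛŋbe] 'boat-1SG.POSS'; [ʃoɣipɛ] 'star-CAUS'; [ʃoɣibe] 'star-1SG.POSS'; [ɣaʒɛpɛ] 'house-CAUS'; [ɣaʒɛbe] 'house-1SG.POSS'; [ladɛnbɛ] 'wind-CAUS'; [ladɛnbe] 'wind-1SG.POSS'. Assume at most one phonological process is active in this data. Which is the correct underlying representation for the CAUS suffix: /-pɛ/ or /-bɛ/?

/-pɛ/

The CAUS morpheme has two allomorphs, [-bɛ] and [-pɛ].
The 1SG.POSS suffix, which begins with [b], is invariant after every stem; so [b] is not altered by any rule here.
So the underlying form is /-pɛ/, and voiceless stops become voiced after a nasal.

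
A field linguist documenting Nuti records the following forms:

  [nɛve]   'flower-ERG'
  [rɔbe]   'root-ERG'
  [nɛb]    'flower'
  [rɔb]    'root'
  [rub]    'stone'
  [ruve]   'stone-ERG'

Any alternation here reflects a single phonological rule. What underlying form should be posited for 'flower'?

/nɛv/

In [nɛve] and [nɛb] the final segment of 'flower' alternates: [v] ~ [b].
Compare 'root', with invariant [b] in [rɔbe] and [rɔb]: an analysis with underlying /b/ and a rule producing [v] before the ERG suffix would wrongly predict alternation here too.
The alternation reflects word-final hardening: voiced fricatives become stops word-finally. /v/ is underlying.
The underlying form of 'flower' is therefore /nɛv/.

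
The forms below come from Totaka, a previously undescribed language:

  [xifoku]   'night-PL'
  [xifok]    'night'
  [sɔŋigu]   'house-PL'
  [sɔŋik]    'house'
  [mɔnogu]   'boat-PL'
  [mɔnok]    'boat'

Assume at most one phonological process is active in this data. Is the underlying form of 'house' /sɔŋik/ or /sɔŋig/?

/sɔŋig/

The root 'house' surfaces as [sɔŋigu] and [sɔŋik], with a stem-final [g] ~ [k] alternation.
Compare 'night', with invariant [k] in [xifoku] and [xifok]: an analysis with underlying /k/ and a rule producing [g] before the PL suffix would wrongly predict alternation here too.
The underlying segment must be /g/; voiced obstruents become voiceless word-finally, yielding [k] there.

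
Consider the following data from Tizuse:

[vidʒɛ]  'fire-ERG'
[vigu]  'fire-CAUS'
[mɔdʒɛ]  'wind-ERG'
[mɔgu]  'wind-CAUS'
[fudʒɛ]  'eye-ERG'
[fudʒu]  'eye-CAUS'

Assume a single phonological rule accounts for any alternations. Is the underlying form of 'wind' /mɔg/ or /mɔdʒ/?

The stem for 'wind' ends in [dʒ] in [mɔdʒɛ] but [g] in [mɔgu].
The stem 'eye' ([fudʒɛ], [fudʒu]) shows [dʒ] unchanged in both environments, so [dʒ] cannot be basic with [g] derived before the CAUS suffix.
So /g/ is underlying, and a rule of palatalization before a front vowel — /g/ becomes palato-alveolar [dʒ] before a front vowel — gives [dʒ].

/mɔg/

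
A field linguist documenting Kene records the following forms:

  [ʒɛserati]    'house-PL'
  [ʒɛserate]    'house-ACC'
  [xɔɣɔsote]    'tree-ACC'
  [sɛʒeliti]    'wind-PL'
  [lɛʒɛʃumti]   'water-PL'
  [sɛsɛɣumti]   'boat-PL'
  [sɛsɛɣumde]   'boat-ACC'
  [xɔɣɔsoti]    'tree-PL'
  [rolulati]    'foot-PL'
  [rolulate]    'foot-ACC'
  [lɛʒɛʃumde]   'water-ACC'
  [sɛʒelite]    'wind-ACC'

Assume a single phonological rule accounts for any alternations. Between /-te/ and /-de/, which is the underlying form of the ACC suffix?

The ACC suffix surfaces as [-de] and [-te], depending on the final segment of the stem.
The PL suffix, which begins with [t], is invariant after every stem; so [t] is not altered by any rule here.
The ACC suffix is therefore /-de/ underlyingly, with post-vocalic devoicing: voiced stops become voiceless after a vowel.

/-de/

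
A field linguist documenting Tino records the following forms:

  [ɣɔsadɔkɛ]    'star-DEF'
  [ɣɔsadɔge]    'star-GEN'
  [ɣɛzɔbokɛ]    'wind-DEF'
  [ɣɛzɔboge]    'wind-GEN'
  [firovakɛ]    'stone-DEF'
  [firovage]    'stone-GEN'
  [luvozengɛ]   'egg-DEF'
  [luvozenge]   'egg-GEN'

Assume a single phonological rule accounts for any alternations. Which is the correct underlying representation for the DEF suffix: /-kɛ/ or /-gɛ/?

/-kɛ/

The DEF morpheme has two allomorphs, [-gɛ] and [-kɛ].
The GEN suffix, which begins with [g], is invariant after every stem; so [g] is not altered by any rule here.
The DEF suffix is therefore /-kɛ/ underlyingly, with post-nasal voicing: voiceless stops become voiced after a nasal.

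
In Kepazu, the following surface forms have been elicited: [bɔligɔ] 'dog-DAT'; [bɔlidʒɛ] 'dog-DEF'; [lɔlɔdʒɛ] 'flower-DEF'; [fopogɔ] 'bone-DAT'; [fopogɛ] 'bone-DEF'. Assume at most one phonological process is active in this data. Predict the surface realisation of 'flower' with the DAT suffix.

[lɔlɔgɔ]

The stem for 'dog' ends in [g] in [bɔligɔ] but [dʒ] in [bɔlidʒɛ].
If /g/ were underlying and a rule turned it into [dʒ] before the DEF suffix, 'bone' would also alternate; but it has [g] in both [fopogɔ] and [fopogɛ].
The underlying segment must be /dʒ/; palato-alveolar /dʒ/ becomes [g] when no front vowel follows, yielding [g] there.
The one attested form of 'flower', [lɔlɔdʒɛ], shows underlying /lɔlɔdʒ/. Applying the same rule when no front vowel follows gives [lɔlɔgɔ].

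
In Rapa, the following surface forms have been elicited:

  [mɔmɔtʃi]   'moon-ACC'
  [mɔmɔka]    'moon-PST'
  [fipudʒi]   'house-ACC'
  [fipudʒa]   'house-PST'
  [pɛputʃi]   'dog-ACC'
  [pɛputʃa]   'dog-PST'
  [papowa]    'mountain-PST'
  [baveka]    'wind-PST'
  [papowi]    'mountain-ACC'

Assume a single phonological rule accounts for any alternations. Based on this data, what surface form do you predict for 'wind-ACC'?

In [mɔmɔka] and [mɔmɔtʃi] the final segment of 'moon' alternates: [k] ~ [tʃ].
If /tʃ/ were underlying and a rule turned it into [k] before the PST suffix, 'dog' would also alternate; but it has [tʃ] in both [pɛputʃa] and [pɛputʃi].
Therefore /k/ is basic and [tʃ] is derived by palatalization before a front vowel (/k/ becomes palato-alveolar [tʃ] before a front vowel).
The one attested form of 'wind', [baveka], shows underlying /bavek/. Applying the same rule before a front vowel gives [bavetʃi].

[bavetʃi]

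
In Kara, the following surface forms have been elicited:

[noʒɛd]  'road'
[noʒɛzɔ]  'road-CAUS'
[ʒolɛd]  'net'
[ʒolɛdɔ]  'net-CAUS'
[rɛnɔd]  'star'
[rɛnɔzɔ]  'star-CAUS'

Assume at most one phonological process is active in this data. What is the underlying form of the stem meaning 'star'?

'star' shows [d] ~ [z] at the end of the stem ([rɛnɔd] vs [rɛnɔzɔ]).
If /d/ were underlying and a rule turned it into [z] before the CAUS suffix, 'net' would also alternate; but it has [d] in both [ʒolɛd] and [ʒolɛdɔ].
Therefore /z/ is basic and [d] is derived by word-final hardening (voiced fricatives become stops word-finally).
Hence 'star' is /rɛnɔz/ underlyingly.

/rɛnɔz/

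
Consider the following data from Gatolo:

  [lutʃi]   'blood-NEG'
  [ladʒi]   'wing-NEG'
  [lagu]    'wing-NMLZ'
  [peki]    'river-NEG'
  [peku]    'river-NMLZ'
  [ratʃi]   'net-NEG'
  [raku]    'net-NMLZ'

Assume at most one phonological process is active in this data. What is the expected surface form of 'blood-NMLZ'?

[luku]

The root 'net' surfaces as [ratʃi] and [raku], with a stem-final [tʃ] ~ [k] alternation.
The stem 'river' ([peki], [peku]) shows [k] unchanged in both environments, so [k] cannot be basic with [tʃ] derived before the NEG suffix.
The alternation reflects depalatalization: palato-alveolar /tʃ/ and /dʒ/ become [k] and [g] when no front vowel follows. /tʃ/ is underlying.
The one attested form of 'blood', [lutʃi], shows underlying /lutʃ/. Applying the same rule when no front vowel follows gives [luku].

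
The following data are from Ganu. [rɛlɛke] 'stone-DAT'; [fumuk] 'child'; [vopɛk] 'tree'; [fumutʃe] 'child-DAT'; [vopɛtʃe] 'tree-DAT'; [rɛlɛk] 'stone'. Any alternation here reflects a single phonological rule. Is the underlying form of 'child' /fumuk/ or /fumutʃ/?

/fumutʃ/

The root 'child' surfaces as [fumuk] and [fumutʃe], with a stem-final [k] ~ [tʃ] alternation.
The stem 'stone' ([rɛlɛk], [rɛlɛke]) shows [k] unchanged in both environments, so [k] cannot be basic with [tʃ] derived before the DAT suffix.
Therefore /tʃ/ is basic and [k] is derived by depalatalization (palato-alveolar /tʃ/ becomes [k] when no front vowel follows).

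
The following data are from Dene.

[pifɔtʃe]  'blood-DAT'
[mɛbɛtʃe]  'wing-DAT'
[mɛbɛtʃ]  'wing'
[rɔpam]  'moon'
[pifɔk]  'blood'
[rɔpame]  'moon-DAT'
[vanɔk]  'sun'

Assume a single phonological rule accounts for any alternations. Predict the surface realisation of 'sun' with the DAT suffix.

[vanɔtʃe]

The root 'blood' surfaces as [pifɔtʃe] and [pifɔk], with a stem-final [tʃ] ~ [k] alternation.
If /tʃ/ were underlying and a rule turned it into [k] in isolation, 'wing' would also alternate; but it has [tʃ] in both [mɛbɛtʃe] and [mɛbɛtʃ].
Therefore /k/ is basic and [tʃ] is derived by palatalization before a front vowel (/k/ becomes palato-alveolar [tʃ] before a front vowel).
From [vanɔk] the stem 'sun' is /vanɔk/; before a front vowel this yields [vanɔtʃe].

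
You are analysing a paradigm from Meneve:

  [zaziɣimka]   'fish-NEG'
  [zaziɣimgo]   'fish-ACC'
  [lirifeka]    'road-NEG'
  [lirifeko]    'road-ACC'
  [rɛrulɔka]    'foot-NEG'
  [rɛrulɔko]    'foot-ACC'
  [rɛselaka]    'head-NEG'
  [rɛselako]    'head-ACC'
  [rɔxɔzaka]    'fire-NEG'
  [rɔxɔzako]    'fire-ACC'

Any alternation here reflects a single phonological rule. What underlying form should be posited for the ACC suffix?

The ACC suffix surfaces as [-go] and [-ko], depending on the final segment of the stem.
The NEG suffix, which begins with [k], is invariant after every stem; so [k] is not altered by any rule here.
So the underlying form is /-go/, and voiced stops become voiceless after a vowel.

/-go/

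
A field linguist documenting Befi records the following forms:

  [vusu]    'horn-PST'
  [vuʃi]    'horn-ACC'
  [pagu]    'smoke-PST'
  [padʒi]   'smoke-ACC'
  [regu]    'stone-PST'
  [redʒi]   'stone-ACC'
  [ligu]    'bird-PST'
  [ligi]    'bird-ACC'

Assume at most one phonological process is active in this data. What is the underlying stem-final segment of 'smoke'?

The stem for 'smoke' ends in [g] in [pagu] but [dʒ] in [padʒi].
But 'bird' keeps [g] in both environments ([ligu], [ligi]), so there is no rule changing /g/ to [dʒ] before the ACC suffix.
So /dʒ/ is underlying, and a rule of depalatalization — palato-alveolar /dʒ/ and /ʃ/ become [g] and [s] when no front vowel follows — gives [g].

/dʒ/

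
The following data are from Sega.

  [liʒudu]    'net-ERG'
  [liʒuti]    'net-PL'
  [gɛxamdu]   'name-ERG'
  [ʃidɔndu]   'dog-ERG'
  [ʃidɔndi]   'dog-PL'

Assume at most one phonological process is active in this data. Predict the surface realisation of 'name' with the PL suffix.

[gɛxamdi]

The PL morpheme has two allomorphs, [-di] and [-ti].
By contrast the ERG suffix keeps its initial [d] throughout — that segment must be underlying.
The PL suffix is therefore /-ti/ underlyingly, with post-nasal voicing: voiceless stops become voiced after a nasal.
After 'name', which ends in a nasal, the suffix surfaces as [-di], giving [gɛxamdi].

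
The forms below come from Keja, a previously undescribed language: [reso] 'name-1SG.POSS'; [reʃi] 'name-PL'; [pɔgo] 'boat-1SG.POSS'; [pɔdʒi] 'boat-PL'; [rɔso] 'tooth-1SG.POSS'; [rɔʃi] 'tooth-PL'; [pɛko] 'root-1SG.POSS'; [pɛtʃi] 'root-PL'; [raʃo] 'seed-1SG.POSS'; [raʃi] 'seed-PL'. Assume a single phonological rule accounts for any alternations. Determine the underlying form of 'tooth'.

The stem for 'tooth' ends in [s] in [rɔso] but [ʃ] in [rɔʃi].
If /ʃ/ were underlying and a rule turned it into [s] before the 1SG.POSS suffix, 'seed' would also alternate; but it has [ʃ] in both [raʃo] and [raʃi].
Therefore /s/ is basic and [ʃ] is derived by palatalization before a front vowel (/k/, /g/ and /s/ become palato-alveolar [tʃ], [dʒ] and [ʃ] before a front vowel).
Hence 'tooth' is /rɔs/ underlyingly.

/rɔs/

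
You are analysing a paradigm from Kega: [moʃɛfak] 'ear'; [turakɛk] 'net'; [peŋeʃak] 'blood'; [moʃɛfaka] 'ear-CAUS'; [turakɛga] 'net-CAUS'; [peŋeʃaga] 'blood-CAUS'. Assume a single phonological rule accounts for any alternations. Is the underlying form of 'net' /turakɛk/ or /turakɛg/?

/turakɛg/

The root 'net' surfaces as [turakɛk] and [turakɛga], with a stem-final [k] ~ [g] alternation.
If /k/ were underlying and a rule turned it into [g] before the CAUS suffix, 'ear' would also alternate; but it has [k] in both [moʃɛfak] and [moʃɛfaka].
So /g/ is underlying, and a rule of word-final obstruent devoicing — voiced obstruents become voiceless word-finally — gives [k].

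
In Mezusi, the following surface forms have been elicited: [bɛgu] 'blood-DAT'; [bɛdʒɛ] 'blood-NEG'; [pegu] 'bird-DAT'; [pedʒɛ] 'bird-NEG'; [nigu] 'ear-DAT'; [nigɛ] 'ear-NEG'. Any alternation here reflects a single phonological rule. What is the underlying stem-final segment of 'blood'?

In [bɛgu] and [bɛdʒɛ] the final segment of 'blood' alternates: [g] ~ [dʒ].
The stem 'ear' ([nigu], [nigɛ]) shows [g] unchanged in both environments, so [g] cannot be basic with [dʒ] derived before the NEG suffix.
The alternation reflects depalatalization: palato-alveolar /dʒ/ becomes [g] when no front vowel follows. /dʒ/ is underlying.

/dʒ/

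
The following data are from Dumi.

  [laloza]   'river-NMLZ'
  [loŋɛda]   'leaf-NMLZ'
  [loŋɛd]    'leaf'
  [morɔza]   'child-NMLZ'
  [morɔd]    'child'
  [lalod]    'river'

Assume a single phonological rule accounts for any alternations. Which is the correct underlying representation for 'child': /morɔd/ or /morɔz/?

/morɔz/

The root 'child' surfaces as [morɔza] and [morɔd], with a stem-final [z] ~ [d] alternation.
The stem 'leaf' ([loŋɛda], [loŋɛd]) shows [d] unchanged in both environments, so [d] cannot be basic with [z] derived before the NMLZ suffix.
The alternation reflects word-final hardening: voiced fricatives become stops word-finally. /z/ is underlying.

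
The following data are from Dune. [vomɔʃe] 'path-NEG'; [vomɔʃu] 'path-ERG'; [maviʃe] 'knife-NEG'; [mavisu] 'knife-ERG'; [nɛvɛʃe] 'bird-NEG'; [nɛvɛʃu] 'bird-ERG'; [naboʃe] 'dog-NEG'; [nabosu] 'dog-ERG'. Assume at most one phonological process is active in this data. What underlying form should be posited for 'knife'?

'knife' shows [ʃ] ~ [s] at the end of the stem ([maviʃe] vs [mavisu]).
But 'bird' keeps [ʃ] in both environments ([nɛvɛʃe], [nɛvɛʃu]), so there is no rule changing /ʃ/ to [s] before the ERG suffix.
The underlying segment must be /s/; /s/ becomes palato-alveolar [ʃ] before a front vowel, yielding [ʃ] there.
The underlying form of 'knife' is therefore /mavis/.

/mavis/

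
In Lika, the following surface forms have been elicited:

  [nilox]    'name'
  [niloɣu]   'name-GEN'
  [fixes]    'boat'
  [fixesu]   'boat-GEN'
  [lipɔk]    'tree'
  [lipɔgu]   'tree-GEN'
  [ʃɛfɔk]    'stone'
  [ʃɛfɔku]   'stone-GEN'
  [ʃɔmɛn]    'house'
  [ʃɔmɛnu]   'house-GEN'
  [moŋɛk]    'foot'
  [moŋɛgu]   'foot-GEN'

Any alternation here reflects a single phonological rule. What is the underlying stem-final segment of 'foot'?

/g/

In [moŋɛk] and [moŋɛgu] the final segment of 'foot' alternates: [k] ~ [g].
If /k/ were underlying and a rule turned it into [g] before the GEN suffix, 'stone' would also alternate; but it has [k] in both [ʃɛfɔk] and [ʃɛfɔku].
So /g/ is underlying, and a rule of word-final obstruent devoicing — voiced obstruents become voiceless word-finally — gives [k].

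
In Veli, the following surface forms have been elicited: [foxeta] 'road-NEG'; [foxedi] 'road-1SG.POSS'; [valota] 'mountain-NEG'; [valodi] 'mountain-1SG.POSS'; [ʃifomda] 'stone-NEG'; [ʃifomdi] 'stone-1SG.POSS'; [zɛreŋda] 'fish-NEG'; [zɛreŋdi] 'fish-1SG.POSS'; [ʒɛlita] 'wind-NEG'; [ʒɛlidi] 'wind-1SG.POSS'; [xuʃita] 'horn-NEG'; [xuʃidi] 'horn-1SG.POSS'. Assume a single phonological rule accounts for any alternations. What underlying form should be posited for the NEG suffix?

The NEG morpheme has two allomorphs, [-da] and [-ta].
The 1SG.POSS suffix, which begins with [d], is invariant after every stem; so [d] is not altered by any rule here.
So the underlying form is /-ta/, and voiceless stops become voiced after a nasal.

/-ta/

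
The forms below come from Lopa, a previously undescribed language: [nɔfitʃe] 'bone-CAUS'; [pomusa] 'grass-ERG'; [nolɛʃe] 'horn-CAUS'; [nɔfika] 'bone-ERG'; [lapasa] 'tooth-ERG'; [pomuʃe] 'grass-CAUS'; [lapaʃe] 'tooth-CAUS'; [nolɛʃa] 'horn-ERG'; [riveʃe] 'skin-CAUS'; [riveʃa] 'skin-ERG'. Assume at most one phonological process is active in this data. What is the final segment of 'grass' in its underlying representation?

The stem for 'grass' ends in [ʃ] in [pomuʃe] but [s] in [pomusa].
If /ʃ/ were underlying and a rule turned it into [s] before the ERG suffix, 'skin' would also alternate; but it has [ʃ] in both [riveʃe] and [riveʃa].
So /s/ is underlying, and a rule of palatalization before a front vowel — /k/ and /s/ become palato-alveolar [tʃ] and [ʃ] before a front vowel — gives [ʃ].

/s/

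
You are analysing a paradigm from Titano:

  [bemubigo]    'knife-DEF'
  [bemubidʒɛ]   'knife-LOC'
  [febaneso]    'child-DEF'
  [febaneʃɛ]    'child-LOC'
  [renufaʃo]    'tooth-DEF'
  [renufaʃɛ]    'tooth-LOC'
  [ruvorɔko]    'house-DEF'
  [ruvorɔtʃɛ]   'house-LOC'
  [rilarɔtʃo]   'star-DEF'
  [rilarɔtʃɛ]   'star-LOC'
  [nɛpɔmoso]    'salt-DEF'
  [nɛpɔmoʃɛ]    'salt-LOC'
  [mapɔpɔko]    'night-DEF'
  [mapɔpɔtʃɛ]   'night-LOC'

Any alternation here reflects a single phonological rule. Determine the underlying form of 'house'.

In [ruvorɔko] and [ruvorɔtʃɛ] the final segment of 'house' alternates: [k] ~ [tʃ].
But 'star' keeps [tʃ] in both environments ([rilarɔtʃo], [rilarɔtʃɛ]), so there is no rule changing /tʃ/ to [k] before the DEF suffix.
Therefore /k/ is basic and [tʃ] is derived by palatalization before a front vowel (/k/, /g/ and /s/ become palato-alveolar [tʃ], [dʒ] and [ʃ] before a front vowel).
Hence 'house' is /ruvorɔk/ underlyingly.

/ruvorɔk/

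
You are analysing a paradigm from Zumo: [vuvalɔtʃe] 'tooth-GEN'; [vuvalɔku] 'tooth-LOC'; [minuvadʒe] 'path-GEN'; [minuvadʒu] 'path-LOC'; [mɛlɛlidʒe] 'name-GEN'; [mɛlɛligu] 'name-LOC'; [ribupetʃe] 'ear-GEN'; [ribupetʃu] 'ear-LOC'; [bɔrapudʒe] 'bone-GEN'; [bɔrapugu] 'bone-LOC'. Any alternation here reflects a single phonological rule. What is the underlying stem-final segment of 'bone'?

The stem for 'bone' ends in [dʒ] in [bɔrapudʒe] but [g] in [bɔrapugu].
Compare 'path', with invariant [dʒ] in [minuvadʒe] and [minuvadʒu]: an analysis with underlying /dʒ/ and a rule producing [g] before the LOC suffix would wrongly predict alternation here too.
So /g/ is underlying, and a rule of palatalization before a front vowel — /k/ and /g/ become palato-alveolar [tʃ] and [dʒ] before a front vowel — gives [dʒ].

/g/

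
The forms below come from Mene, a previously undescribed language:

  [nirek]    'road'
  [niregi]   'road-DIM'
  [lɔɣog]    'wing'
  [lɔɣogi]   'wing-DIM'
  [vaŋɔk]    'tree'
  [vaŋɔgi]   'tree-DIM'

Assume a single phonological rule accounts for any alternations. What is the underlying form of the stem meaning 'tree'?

The stem for 'tree' ends in [k] in [vaŋɔk] but [g] in [vaŋɔgi].
But 'wing' keeps [g] in both environments ([lɔɣog], [lɔɣogi]), so there is no rule changing /g/ to [k] in isolation.
So /k/ is underlying, and a rule of intervocalic voicing — voiceless stops become voiced between vowels — gives [g].
The underlying form of 'tree' is therefore /vaŋɔk/.

/vaŋɔk/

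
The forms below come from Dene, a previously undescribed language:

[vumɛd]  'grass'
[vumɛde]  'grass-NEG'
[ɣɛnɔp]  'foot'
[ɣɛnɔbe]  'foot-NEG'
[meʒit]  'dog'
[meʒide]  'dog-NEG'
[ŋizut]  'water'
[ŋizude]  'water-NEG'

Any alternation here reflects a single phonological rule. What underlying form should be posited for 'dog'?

In [meʒit] and [meʒide] the final segment of 'dog' alternates: [t] ~ [d].
Compare 'grass', with invariant [d] in [vumɛd] and [vumɛde]: an analysis with underlying /d/ and a rule producing [t] in isolation would wrongly predict alternation here too.
The alternation reflects intervocalic voicing: voiceless stops become voiced between vowels. /t/ is underlying.
The underlying form of 'dog' is therefore /meʒit/.

/meʒit/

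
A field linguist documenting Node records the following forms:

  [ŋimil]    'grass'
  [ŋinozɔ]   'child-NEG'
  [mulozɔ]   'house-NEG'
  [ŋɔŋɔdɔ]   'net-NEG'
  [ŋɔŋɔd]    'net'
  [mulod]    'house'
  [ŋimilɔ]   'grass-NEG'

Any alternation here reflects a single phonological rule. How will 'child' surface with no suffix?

The root 'house' surfaces as [mulod] and [mulozɔ], with a stem-final [d] ~ [z] alternation.
The stem 'net' ([ŋɔŋɔd], [ŋɔŋɔdɔ]) shows [d] unchanged in both environments, so [d] cannot be basic with [z] derived before the NEG suffix.
So /z/ is underlying, and a rule of word-final hardening — voiced fricatives become stops word-finally — gives [d].
The one attested form of 'child', [ŋinozɔ], shows underlying /ŋinoz/. Applying the same rule word-finally gives [ŋinod].

[ŋinod]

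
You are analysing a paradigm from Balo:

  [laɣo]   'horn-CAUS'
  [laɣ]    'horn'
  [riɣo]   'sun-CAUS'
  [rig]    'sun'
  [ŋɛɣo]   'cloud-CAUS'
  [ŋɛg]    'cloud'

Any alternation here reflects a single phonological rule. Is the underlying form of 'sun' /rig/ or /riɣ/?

In [riɣo] and [rig] the final segment of 'sun' alternates: [ɣ] ~ [g].
But 'horn' keeps [ɣ] in both environments ([laɣo], [laɣ]), so there is no rule changing /ɣ/ to [g] in isolation.
The alternation reflects intervocalic spirantization: voiced stops become fricatives between vowels. /g/ is underlying.

/rig/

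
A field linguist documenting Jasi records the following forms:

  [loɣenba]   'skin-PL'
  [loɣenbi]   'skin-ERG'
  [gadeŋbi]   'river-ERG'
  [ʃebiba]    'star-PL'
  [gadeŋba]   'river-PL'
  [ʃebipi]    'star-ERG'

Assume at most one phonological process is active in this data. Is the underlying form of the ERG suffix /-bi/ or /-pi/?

/-pi/

The ERG suffix surfaces as [-bi] and [-pi], depending on the final segment of the stem.
The PL suffix, which begins with [b], is invariant after every stem; so [b] is not altered by any rule here.
So the underlying form is /-pi/, and voiceless stops become voiced after a nasal.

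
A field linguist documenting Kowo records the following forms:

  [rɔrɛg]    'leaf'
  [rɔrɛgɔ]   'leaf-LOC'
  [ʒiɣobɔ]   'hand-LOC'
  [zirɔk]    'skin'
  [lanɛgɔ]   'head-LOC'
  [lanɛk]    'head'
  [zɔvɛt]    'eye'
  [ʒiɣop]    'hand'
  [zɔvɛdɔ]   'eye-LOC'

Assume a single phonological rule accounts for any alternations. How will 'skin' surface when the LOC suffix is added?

[zirɔgɔ]

'head' shows [k] ~ [g] at the end of the stem ([lanɛk] vs [lanɛgɔ]).
But 'leaf' keeps [g] in both environments ([rɔrɛg], [rɔrɛgɔ]), so there is no rule changing /g/ to [k] in isolation.
The underlying segment must be /k/; voiceless stops become voiced between vowels, yielding [g] there.
From [zirɔk] the stem 'skin' is /zirɔk/; between vowels this yields [zirɔgɔ].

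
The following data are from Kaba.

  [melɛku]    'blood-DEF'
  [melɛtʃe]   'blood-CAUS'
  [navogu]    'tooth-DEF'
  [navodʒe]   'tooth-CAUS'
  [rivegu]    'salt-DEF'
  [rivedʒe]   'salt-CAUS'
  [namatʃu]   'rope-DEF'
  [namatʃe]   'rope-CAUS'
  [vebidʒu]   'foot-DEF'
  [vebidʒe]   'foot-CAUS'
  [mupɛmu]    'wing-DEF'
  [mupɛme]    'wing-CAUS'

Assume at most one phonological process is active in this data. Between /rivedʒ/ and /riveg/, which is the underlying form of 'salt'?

The stem for 'salt' ends in [g] in [rivegu] but [dʒ] in [rivedʒe].
Compare 'foot', with invariant [dʒ] in [vebidʒu] and [vebidʒe]: an analysis with underlying /dʒ/ and a rule producing [g] before the DEF suffix would wrongly predict alternation here too.
The underlying segment must be /g/; /k/ and /g/ become palato-alveolar [tʃ] and [dʒ] before a front vowel, yielding [dʒ] there.

/riveg/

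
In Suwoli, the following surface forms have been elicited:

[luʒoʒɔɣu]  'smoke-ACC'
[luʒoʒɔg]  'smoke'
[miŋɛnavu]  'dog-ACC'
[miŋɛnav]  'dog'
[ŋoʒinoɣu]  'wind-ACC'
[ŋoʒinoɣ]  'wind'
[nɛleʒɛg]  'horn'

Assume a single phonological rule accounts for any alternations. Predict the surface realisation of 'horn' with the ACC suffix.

In [luʒoʒɔɣu] and [luʒoʒɔg] the final segment of 'smoke' alternates: [ɣ] ~ [g].
The stem 'wind' ([ŋoʒinoɣu], [ŋoʒinoɣ]) shows [ɣ] unchanged in both environments, so [ɣ] cannot be basic with [g] derived in isolation.
So /g/ is underlying, and a rule of intervocalic spirantization — voiced stops become fricatives between vowels — gives [ɣ].
The one attested form of 'horn', [nɛleʒɛg], shows underlying /nɛleʒɛg/. Applying the same rule between vowels gives [nɛleʒɛɣu].

[nɛleʒɛɣu]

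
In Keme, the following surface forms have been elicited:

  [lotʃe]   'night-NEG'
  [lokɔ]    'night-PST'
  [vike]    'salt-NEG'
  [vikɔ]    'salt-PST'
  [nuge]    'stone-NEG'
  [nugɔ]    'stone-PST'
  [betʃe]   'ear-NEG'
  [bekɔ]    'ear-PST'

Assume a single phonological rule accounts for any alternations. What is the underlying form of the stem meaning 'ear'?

'ear' shows [tʃ] ~ [k] at the end of the stem ([betʃe] vs [bekɔ]).
The stem 'salt' ([vike], [vikɔ]) shows [k] unchanged in both environments, so [k] cannot be basic with [tʃ] derived before the NEG suffix.
The underlying segment must be /tʃ/; palato-alveolar /tʃ/ becomes [k] when no front vowel follows, yielding [k] there.

/betʃ/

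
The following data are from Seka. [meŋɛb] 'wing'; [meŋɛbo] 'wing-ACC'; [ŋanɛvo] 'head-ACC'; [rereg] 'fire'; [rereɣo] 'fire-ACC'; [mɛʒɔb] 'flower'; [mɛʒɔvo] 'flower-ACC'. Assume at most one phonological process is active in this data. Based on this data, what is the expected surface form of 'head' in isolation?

[ŋanɛb]

The stem for 'flower' ends in [b] in [mɛʒɔb] but [v] in [mɛʒɔvo].
But 'wing' keeps [b] in both environments ([meŋɛb], [meŋɛbo]), so there is no rule changing /b/ to [v] before the ACC suffix.
So /v/ is underlying, and a rule of word-final hardening — voiced fricatives become stops word-finally — gives [b].
The one attested form of 'head', [ŋanɛvo], shows underlying /ŋanɛv/. Applying the same rule word-finally gives [ŋanɛb].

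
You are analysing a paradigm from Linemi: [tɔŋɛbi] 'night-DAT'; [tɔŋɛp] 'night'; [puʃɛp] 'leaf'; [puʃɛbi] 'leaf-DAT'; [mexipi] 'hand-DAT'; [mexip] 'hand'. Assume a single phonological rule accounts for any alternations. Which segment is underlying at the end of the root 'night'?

In [tɔŋɛp] and [tɔŋɛbi] the final segment of 'night' alternates: [p] ~ [b].
Compare 'hand', with invariant [p] in [mexip] and [mexipi]: an analysis with underlying /p/ and a rule producing [b] before the DAT suffix would wrongly predict alternation here too.
The alternation reflects word-final obstruent devoicing: voiced obstruents become voiceless word-finally. /b/ is underlying.

/b/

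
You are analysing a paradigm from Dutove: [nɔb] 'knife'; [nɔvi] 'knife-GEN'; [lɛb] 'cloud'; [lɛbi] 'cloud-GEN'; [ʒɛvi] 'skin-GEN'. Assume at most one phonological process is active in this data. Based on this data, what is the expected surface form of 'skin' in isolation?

The stem for 'knife' ends in [b] in [nɔb] but [v] in [nɔvi].
If /b/ were underlying and a rule turned it into [v] before the GEN suffix, 'cloud' would also alternate; but it has [b] in both [lɛb] and [lɛbi].
The underlying segment must be /v/; voiced fricatives become stops word-finally, yielding [b] there.
From [ʒɛvi] the stem 'skin' is /ʒɛv/; word-finally this yields [ʒɛb].

[ʒɛb]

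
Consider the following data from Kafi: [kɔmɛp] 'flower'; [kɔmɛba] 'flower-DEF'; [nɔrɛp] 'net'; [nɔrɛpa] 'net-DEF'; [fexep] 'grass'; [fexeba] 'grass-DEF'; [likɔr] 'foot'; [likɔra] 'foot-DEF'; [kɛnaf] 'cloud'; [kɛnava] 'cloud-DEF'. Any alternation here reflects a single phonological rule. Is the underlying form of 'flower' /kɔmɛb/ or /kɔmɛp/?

'flower' shows [p] ~ [b] at the end of the stem ([kɔmɛp] vs [kɔmɛba]).
But 'net' keeps [p] in both environments ([nɔrɛp], [nɔrɛpa]), so there is no rule changing /p/ to [b] before the DEF suffix.
So /b/ is underlying, and a rule of word-final obstruent devoicing — voiced obstruents become voiceless word-finally — gives [p].

/kɔmɛb/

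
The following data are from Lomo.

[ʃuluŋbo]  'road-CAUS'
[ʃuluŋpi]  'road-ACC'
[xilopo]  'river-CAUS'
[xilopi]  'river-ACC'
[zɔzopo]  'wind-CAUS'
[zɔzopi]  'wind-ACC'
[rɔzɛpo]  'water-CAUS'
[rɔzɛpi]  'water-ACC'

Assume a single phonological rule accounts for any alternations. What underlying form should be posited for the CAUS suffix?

/-bo/

The CAUS suffix surfaces as [-bo] and [-po], depending on the final segment of the stem.
The ACC suffix, which begins with [p], is invariant after every stem; so [p] is not altered by any rule here.
So the underlying form is /-bo/, and voiced stops become voiceless after a vowel.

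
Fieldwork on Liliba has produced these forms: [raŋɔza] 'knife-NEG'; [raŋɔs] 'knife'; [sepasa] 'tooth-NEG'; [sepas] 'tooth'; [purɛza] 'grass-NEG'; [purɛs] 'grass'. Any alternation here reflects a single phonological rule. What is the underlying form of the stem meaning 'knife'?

The stem for 'knife' ends in [z] in [raŋɔza] but [s] in [raŋɔs].
Compare 'tooth', with invariant [s] in [sepasa] and [sepas]: an analysis with underlying /s/ and a rule producing [z] before the NEG suffix would wrongly predict alternation here too.
Therefore /z/ is basic and [s] is derived by word-final obstruent devoicing (voiced obstruents become voiceless word-finally).

/raŋɔz/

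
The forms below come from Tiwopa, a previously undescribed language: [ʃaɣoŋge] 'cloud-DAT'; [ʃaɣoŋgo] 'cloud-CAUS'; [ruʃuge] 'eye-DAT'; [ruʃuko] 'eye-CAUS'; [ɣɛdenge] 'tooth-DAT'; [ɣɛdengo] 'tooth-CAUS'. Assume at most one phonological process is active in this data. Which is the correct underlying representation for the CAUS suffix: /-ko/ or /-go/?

The CAUS suffix surfaces as [-go] and [-ko], depending on the final segment of the stem.
By contrast the DAT suffix keeps its initial [g] throughout — that segment must be underlying.
The CAUS suffix is therefore /-ko/ underlyingly, with post-nasal voicing: voiceless stops become voiced after a nasal.

/-ko/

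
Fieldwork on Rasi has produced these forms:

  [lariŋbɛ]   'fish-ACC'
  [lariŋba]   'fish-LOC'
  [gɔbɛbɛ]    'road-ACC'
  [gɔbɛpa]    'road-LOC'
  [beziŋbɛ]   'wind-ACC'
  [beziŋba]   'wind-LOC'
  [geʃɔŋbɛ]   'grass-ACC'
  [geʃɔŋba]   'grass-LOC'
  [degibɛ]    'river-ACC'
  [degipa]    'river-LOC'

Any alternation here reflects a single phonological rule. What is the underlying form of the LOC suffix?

/-pa/

The LOC suffix surfaces as [-ba] and [-pa], depending on the final segment of the stem.
The ACC suffix, which begins with [b], is invariant after every stem; so [b] is not altered by any rule here.
So the underlying form is /-pa/, and voiceless stops become voiced after a nasal.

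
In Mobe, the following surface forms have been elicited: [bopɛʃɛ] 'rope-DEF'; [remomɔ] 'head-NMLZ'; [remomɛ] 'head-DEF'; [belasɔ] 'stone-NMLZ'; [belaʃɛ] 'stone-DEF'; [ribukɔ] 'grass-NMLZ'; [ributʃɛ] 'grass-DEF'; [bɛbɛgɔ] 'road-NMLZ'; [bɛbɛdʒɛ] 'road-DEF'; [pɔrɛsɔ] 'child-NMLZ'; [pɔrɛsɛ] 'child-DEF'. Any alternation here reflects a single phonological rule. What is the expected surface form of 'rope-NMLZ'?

[bopɛsɔ]

The root 'stone' surfaces as [belasɔ] and [belaʃɛ], with a stem-final [s] ~ [ʃ] alternation.
The stem 'child' ([pɔrɛsɔ], [pɔrɛsɛ]) shows [s] unchanged in both environments, so [s] cannot be basic with [ʃ] derived before the DEF suffix.
The alternation reflects depalatalization: palato-alveolar /tʃ/, /dʒ/ and /ʃ/ become [k], [g] and [s] when no front vowel follows. /ʃ/ is underlying.
From [bopɛʃɛ] the stem 'rope' is /bopɛʃ/; when no front vowel follows this yields [bopɛsɔ].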